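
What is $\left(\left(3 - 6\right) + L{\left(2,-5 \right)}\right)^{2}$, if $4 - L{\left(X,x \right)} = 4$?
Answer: $9$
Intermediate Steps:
$L{\left(X,x \right)} = 0$ ($L{\left(X,x \right)} = 4 - 4 = 0$)
$\left(\left(3 - 6\right) + L{\left(2,-5 \right)}\right)^{2} = \left(\left(3 - 6\right) + 0\right)^{2} = \left(-3 + 0\right)^{2} = \left(-3\right)^{2} = 9$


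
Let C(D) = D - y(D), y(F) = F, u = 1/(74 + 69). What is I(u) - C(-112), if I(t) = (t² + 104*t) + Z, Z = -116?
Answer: -2357211/20449 ≈ -115.27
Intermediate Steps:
u = 1/143 ≈ 0.0069930
I(t) = -116 + t² + 104*t (I(t) = (t² + 104*t) - 116 = -116 + t² + 104*t)
C(D) = 0 (C(D) = D - D = 0)
I(u) - C(-112) = (-116 + (1/143)² + 104*(1/143)) - 1*0 = (-116 + 1/20449 + 8/11) + 0 = -2357211/20449 + 0 = -2357211/20449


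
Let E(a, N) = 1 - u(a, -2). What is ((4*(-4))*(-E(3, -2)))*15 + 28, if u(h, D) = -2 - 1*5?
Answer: 1948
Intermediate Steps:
u(h, D) = -7 (u(h, D) = -2 - 5 = -7)
E(a, N) = 8 (E(a, N) = 1 - 1*(-7) = 1 + 7 = 8)
((4*(-4))*(-E(3, -2)))*15 + 28 = ((4*(-4))*(-1*8))*15 + 28 = -16*(-8)*15 + 28 = 128*15 + 28 = 1920 + 28 = 1948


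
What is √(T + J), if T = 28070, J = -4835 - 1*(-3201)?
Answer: 2*√6609 ≈ 162.59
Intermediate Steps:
J = -1634 (J = -4835 + 3201 = -1634)
√(T + J) = √(28070 - 1634) = √26436 = 2*√6609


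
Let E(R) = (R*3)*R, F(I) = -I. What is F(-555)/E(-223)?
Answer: 185/49729 ≈ 0.0037202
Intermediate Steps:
E(R) = 3*R² (E(R) = (3*R)*R = 3*R²)
F(-555)/E(-223) = (-1*(-555))/((3*(-223)²)) = 555/((3*49729)) = 555/149187 = 555*(1/149187) = 185/49729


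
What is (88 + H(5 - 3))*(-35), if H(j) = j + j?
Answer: -3220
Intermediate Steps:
H(j) = 2*j
(88 + H(5 - 3))*(-35) = (88 + 2*(5 - 3))*(-35) = (88 + 2*2)*(-35) = (88 + 4)*(-35) = 92*(-35) = -3220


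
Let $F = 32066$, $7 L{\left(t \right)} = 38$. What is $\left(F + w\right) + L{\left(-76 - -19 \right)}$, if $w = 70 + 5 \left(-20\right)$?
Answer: $\frac{224290}{7} \approx 32041.0$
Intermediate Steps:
$L{\left(t \right)} = \frac{38}{7}$ ($L{\left(t \right)} = \frac{1}{7} \cdot 38 = \frac{38}{7}$)
$w = -30$ ($w = 70 - 100 = -30$)
$\left(F + w\right) + L{\left(-76 - -19 \right)} = \left(32066 - 30\right) + \frac{38}{7} = 32036 + \frac{38}{7} = \frac{224290}{7}$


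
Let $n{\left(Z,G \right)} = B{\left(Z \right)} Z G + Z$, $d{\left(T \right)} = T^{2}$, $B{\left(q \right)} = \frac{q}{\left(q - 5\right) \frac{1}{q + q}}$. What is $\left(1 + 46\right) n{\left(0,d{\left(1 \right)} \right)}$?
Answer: $0$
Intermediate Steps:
$B{\left(q \right)} = \frac{2 q^{2}}{-5 + q}$ ($B{\left(q \right)} = \frac{q}{\left(-5 + q\right) \frac{1}{2 q}} = \frac{q}{\frac{1}{2} \frac{1}{q} \left(-5 + q\right)} = q \frac{2 q}{-5 + q} = \frac{2 q^{2}}{-5 + q}$)
$n{\left(Z,G \right)} = Z + \frac{2 G Z^{3}}{-5 + Z}$ ($n{\left(Z,G \right)} = \frac{2 Z^{2}}{-5 + Z} Z G + Z = \frac{2 Z^{3}}{-5 + Z} G + Z = \frac{2 G Z^{3}}{-5 + Z} + Z = Z + \frac{2 G Z^{3}}{-5 + Z}$)
$\left(1 + 46\right) n{\left(0,d{\left(1 \right)} \right)} = \left(1 + 46\right) \frac{0 \left(-5 + 0 + 2 \cdot 1^{2} \cdot 0^{2}\right)}{-5 + 0} = 47 \frac{0 \left(-5 + 0 + 2 \cdot 1 \cdot 0\right)}{-5} = 47 \cdot 0 \left(- \frac{1}{5}\right) \left(-5 + 0 + 0\right) = 47 \cdot 0 \left(- \frac{1}{5}\right) \left(-5\right) = 47 \cdot 0 = 0$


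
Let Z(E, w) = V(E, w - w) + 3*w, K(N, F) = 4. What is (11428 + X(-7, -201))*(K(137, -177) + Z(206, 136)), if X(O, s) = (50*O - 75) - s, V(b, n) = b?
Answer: 6924072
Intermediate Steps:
Z(E, w) = E + 3*w
X(O, s) = -75 - s + 50*O (X(O, s) = (-75 + 50*O) - s = -75 - s + 50*O)
(11428 + X(-7, -201))*(K(137, -177) + Z(206, 136)) = (11428 + (-75 - 1*(-201) + 50*(-7)))*(4 + (206 + 3*136)) = (11428 + (-75 + 201 - 350))*(4 + (206 + 408)) = (11428 - 224)*(4 + 614) = 11204*618 = 6924072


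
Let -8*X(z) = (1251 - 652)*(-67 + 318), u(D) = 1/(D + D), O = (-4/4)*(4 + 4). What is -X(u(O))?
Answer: 150349/8 ≈ 18794.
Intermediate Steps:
O = -8 (O = -4*¼*8 = -1*8 = -8)
u(D) = 1/(2*D)
X(z) = -150349/8 (X(z) = -(1251 - 652)*(-67 + 318)/8 = -599*251/8 = -⅛*150349 = -150349/8)
-X(u(O)) = -1*(-150349/8) = 150349/8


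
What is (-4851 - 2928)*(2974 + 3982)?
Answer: -54110724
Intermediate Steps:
(-4851 - 2928)*(2974 + 3982) = -7779*6956 = -54110724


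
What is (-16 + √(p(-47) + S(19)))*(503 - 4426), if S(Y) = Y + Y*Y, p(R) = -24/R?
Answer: 62768 - 7846*√210137/47 ≈ -13757.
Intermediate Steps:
S(Y) = Y + Y²
(-16 + √(p(-47) + S(19)))*(503 - 4426) = (-16 + √(-24/(-47) + 19*(1 + 19)))*(503 - 4426) = (-16 + √(-24*(-1/47) + 19*20))*(-3923) = (-16 + √(24/47 + 380))*(-3923) = (-16 + √(17884/47))*(-3923) = (-16 + 2*√210137/47)*(-3923) = 62768 - 7846*√210137/47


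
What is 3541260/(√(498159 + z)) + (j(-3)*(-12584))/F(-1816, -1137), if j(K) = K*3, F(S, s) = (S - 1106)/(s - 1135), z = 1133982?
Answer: 42886272/487 + 1180420*√3701/25907 ≈ 90834.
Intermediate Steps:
F(S, s) = (-1106 + S)/(-1135 + s)
j(K) = 3*K
3541260/(√(498159 + z)) + (j(-3)*(-12584))/F(-1816, -1137) = 3541260/(√(498159 + 1133982)) + ((3*(-3))*(-12584))/(((-1106 - 1816)/(-1135 - 1137))) = 3541260/(√1632141) + (-9*(-12584))/((-2922/(-2272))) = 3541260/((21*√3701)) + 113256/((-1/2272*(-2922))) = 3541260*(√3701/77721) + 113256/(1461/1136) = 1180420*√3701/25907 + 113256*(1136/1461) = 1180420*√3701/25907 + 42886272/487 = 42886272/487 + 1180420*√3701/25907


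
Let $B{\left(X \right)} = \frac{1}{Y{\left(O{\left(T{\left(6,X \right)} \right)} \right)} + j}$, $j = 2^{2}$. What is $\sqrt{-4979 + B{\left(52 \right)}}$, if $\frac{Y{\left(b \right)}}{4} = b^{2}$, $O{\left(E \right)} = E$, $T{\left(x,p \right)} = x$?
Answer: $\frac{i \sqrt{27264967}}{74} \approx 70.562 i$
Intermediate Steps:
$j = 4$
$Y{\left(b \right)} = 4 b^{2}$
$B{\left(X \right)} = \frac{1}{148}$ ($B{\left(X \right)} = \frac{1}{4 \cdot 6^{2} + 4} = \frac{1}{4 \cdot 36 + 4} = \frac{1}{144 + 4} = \frac{1}{148}$)
$\sqrt{-4979 + B{\left(52 \right)}} = \sqrt{-4979 + \frac{1}{148}} = \sqrt{- \frac{736891}{148}} = \frac{i \sqrt{27264967}}{74}$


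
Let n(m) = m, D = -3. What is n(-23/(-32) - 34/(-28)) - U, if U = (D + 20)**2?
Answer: -64303/224 ≈ -287.07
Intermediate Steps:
U = 289 (U = (-3 + 20)**2 = 17**2 = 289)
n(-23/(-32) - 34/(-28)) - U = (-23/(-32) - 34/(-28)) - 1*289 = (-23*(-1/32) - 34*(-1/28)) - 289 = (23/32 + 17/14) - 289 = 433/224 - 289 = -64303/224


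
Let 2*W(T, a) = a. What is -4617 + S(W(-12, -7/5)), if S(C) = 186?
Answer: -4431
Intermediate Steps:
W(T, a) = a/2
-4617 + S(W(-12, -7/5)) = -4617 + 186 = -4431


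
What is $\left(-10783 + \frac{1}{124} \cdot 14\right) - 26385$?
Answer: $- \frac{2304409}{62} \approx -37168.0$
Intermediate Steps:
$\left(-10783 + \frac{1}{124} \cdot 14\right) - 26385 = \left(-10783 + \frac{7}{62}\right) - 26385 = - \frac{668539}{62} - 26385 = - \frac{2304409}{62}$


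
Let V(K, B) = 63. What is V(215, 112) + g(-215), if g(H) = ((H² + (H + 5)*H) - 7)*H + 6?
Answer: -19644051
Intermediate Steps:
g(H) = 6 + H*(-7 + H² + H*(5 + H)) (g(H) = ((H² + (5 + H)*H) - 7)*H + 6 = ((H² + H*(5 + H)) - 7)*H + 6 = (-7 + H² + H*(5 + H))*H + 6 = H*(-7 + H² + H*(5 + H)) + 6 = 6 + H*(-7 + H² + H*(5 + H)))
V(215, 112) + g(-215) = 63 + (6 - 7*(-215) + 2*(-215)³ + 5*(-215)²) = 63 + (6 + 1505 + 2*(-9938375) + 5*46225) = 63 + (6 + 1505 - 19876750 + 231125) = 63 - 19644114 = -19644051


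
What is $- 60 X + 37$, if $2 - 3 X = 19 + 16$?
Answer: $697$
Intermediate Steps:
$X = -11$ ($X = \frac{2}{3} - \frac{19 + 16}{3} = \frac{2}{3} - \frac{35}{3} = -11$)
$- 60 X + 37 = \left(-60\right) \left(-11\right) + 37 = 660 + 37 = 697$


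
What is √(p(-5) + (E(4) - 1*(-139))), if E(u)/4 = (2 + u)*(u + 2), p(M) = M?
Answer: √278 ≈ 16.673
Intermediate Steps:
E(u) = 4*(2 + u)² (E(u) = 4*((2 + u)*(u + 2)) = 4*((2 + u)*(2 + u)) = 4*(2 + u)²)
√(p(-5) + (E(4) - 1*(-139))) = √(-5 + (4*(2 + 4)² - 1*(-139))) = √(-5 + (4*6² + 139)) = √(-5 + (4*36 + 139)) = √(-5 + (144 + 139)) = √(-5 + 283) = √278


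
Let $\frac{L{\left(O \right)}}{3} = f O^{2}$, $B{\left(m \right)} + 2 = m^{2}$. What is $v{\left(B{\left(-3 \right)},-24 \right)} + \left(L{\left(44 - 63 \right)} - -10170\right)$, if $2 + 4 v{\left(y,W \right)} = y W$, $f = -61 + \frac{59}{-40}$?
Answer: $- \frac{2301317}{40} \approx -57533.0$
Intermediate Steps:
$f = - \frac{2499}{40}$ ($f = -61 + 59 \left(- \frac{1}{40}\right) = -61 - \frac{59}{40} = - \frac{2499}{40} \approx -62.475$)
$B{\left(m \right)} = -2 + m^{2}$
$v{\left(y,W \right)} = - \frac{1}{2} + \frac{W y}{4}$ ($v{\left(y,W \right)} = - \frac{1}{2} + \frac{y W}{4} = - \frac{1}{2} + \frac{W y}{4}$)
$L{\left(O \right)} = - \frac{7497 O^{2}}{40}$ ($L{\left(O \right)} = 3 \left(- \frac{2499 O^{2}}{40}\right) = - \frac{7497 O^{2}}{40}$)
$v{\left(B{\left(-3 \right)},-24 \right)} + \left(L{\left(44 - 63 \right)} - -10170\right) = \left(- \frac{1}{2} + \frac{1}{4} \left(-24\right) \left(-2 + \left(-3\right)^{2}\right)\right) - \left(-10170 + \frac{7497 \left(44 - 63\right)^{2}}{40}\right) = \left(- \frac{1}{2} + \frac{1}{4} \left(-24\right) \left(-2 + 9\right)\right) + \left(- \frac{7497 \left(44 - 63\right)^{2}}{40} + 10170\right) = \left(- \frac{1}{2} + \frac{1}{4} \left(-24\right) 7\right) + \left(- \frac{7497 \left(-19\right)^{2}}{40} + 10170\right) = \left(- \frac{1}{2} - 42\right) + \left(\left(- \frac{7497}{40}\right) 361 + 10170\right) = - \frac{85}{2} + \left(- \frac{2706417}{40} + 10170\right) = - \frac{85}{2} - \frac{2299617}{40} = - \frac{2301317}{40}$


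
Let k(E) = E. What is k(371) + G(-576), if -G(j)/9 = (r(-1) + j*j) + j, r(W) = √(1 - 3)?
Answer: -2980429 - 9*I*√2 ≈ -2.9804e+6 - 12.728*I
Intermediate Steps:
r(W) = I*√2 (r(W) = √(-2) = I*√2)
G(j) = -9*j - 9*j² - 9*I*√2 (G(j) = -9*((I*√2 + j*j) + j) = -9*((I*√2 + j²) + j) = -9*((j² + I*√2) + j) = -9*(j + j² + I*√2) = -9*j - 9*j² - 9*I*√2)
k(371) + G(-576) = 371 + (-9*(-576) - 9*(-576)² - 9*I*√2) = 371 + (5184 - 9*331776 - 9*I*√2) = 371 + (5184 - 2985984 - 9*I*√2) = 371 + (-2980800 - 9*I*√2) = -2980429 - 9*I*√2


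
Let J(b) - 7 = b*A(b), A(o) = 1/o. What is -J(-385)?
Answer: -8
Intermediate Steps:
A(o) = 1/o
J(b) = 8 (J(b) = 7 + b/b = 7 + 1 = 8)
-J(-385) = -1*8 = -8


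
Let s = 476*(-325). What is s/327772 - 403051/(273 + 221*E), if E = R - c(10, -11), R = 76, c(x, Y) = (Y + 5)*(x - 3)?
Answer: -34046333018/2159279993 ≈ -15.767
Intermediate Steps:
s = -154700
c(x, Y) = (-3 + x)*(5 + Y) (c(x, Y) = (5 + Y)*(-3 + x) = (-3 + x)*(5 + Y))
E = 118 (E = 76 - (-15 - 3*(-11) + 5*10 - 11*10) = 76 - (-15 + 33 + 50 - 110) = 76 - 1*(-42) = 76 + 42 = 118)
s/327772 - 403051/(273 + 221*E) = -154700/327772 - 403051/(273 + 221*118) = -154700*1/327772 - 403051/(273 + 26078) = -38675/81943 - 403051/26351 = -34046333018/2159279993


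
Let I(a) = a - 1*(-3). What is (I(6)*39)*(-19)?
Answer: -6669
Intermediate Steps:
I(a) = 3 + a (I(a) = a + 3 = 3 + a)
(I(6)*39)*(-19) = ((3 + 6)*39)*(-19) = (9*39)*(-19) = 351*(-19) = -6669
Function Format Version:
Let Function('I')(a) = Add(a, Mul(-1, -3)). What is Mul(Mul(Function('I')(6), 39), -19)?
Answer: -6669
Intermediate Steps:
Function('I')(a) = Add(3, a) (Function('I')(a) = Add(a, 3) = Add(3, a))
Mul(Mul(Function('I')(6), 39), -19) = Mul(Mul(Add(3, 6), 39), -19) = Mul(Mul(9, 39), -19) = Mul(351, -19) = -6669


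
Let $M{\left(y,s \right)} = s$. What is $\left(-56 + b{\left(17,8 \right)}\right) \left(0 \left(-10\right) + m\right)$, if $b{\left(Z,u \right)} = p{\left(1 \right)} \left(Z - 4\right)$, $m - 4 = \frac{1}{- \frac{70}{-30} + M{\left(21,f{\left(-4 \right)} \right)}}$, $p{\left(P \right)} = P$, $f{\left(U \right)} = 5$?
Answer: $- \frac{3913}{22} \approx -177.86$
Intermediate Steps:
$m = \frac{91}{22}$ ($m = 4 + \frac{1}{- \frac{70}{-30} + 5} = 4 + \frac{1}{\left(-70\right) \left(- \frac{1}{30}\right) + 5} = 4 + \frac{1}{\frac{7}{3} + 5} = 4 + \frac{1}{\frac{22}{3}} = 4 + \frac{3}{22} = \frac{91}{22} \approx 4.1364$)
$b{\left(Z,u \right)} = -4 + Z$ ($b{\left(Z,u \right)} = 1 \left(Z - 4\right) = 1 \left(-4 + Z\right) = -4 + Z$)
$\left(-56 + b{\left(17,8 \right)}\right) \left(0 \left(-10\right) + m\right) = \left(-56 + \left(-4 + 17\right)\right) \left(0 \left(-10\right) + \frac{91}{22}\right) = \left(-56 + 13\right) \left(0 + \frac{91}{22}\right) = \left(-43\right) \frac{91}{22} = - \frac{3913}{22}$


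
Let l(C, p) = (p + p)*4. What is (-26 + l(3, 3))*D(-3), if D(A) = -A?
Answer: -6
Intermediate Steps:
l(C, p) = 8*p (l(C, p) = (2*p)*4 = 8*p)
(-26 + l(3, 3))*D(-3) = (-26 + 8*3)*(-1*(-3)) = (-26 + 24)*3 = -2*3 = -6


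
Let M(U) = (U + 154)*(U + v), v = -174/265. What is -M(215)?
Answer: -20959569/265 ≈ -79093.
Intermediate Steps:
v = -174/265 (v = -174*1/265 = -174/265 ≈ -0.65660)
M(U) = (154 + U)*(-174/265 + U) (M(U) = (U + 154)*(U - 174/265) = (154 + U)*(-174/265 + U))
-M(215) = -(-26796/265 + 215² + (40636/265)*215) = -(-26796/265 + 46225 + 1747348/53) = -1*20959569/265 = -20959569/265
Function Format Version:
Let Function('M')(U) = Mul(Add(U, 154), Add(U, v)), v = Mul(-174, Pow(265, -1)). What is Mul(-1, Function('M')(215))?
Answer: Rational(-20959569, 265) ≈ -79093.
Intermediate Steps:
v = Rational(-174, 265) (v = Mul(-174, Rational(1, 265)) = Rational(-174, 265) ≈ -0.65660)
Function('M')(U) = Mul(Add(154, U), Add(Rational(-174, 265), U)) (Function('M')(U) = Mul(Add(U, 154), Add(U, Rational(-174, 265))) = Mul(Add(154, U), Add(Rational(-174, 265), U)))
Mul(-1, Function('M')(215)) = Mul(-1, Add(Rational(-26796, 265), Pow(215, 2), Mul(Rational(40636, 265), 215))) = Mul(-1, Add(Rational(-26796, 265), 46225, Rational(1747348, 53))) = Mul(-1, Rational(20959569, 265)) = Rational(-20959569, 265)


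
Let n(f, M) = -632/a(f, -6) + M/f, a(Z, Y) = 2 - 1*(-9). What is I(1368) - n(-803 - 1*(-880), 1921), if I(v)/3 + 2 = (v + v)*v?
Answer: 864599929/77 ≈ 1.1229e+7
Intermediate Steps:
a(Z, Y) = 11 (a(Z, Y) = 2 + 9 = 11)
n(f, M) = -632/11 + M/f
I(v) = -6 + 6*v**2 (I(v) = -6 + 3*((v + v)*v) = -6 + 3*((2*v)*v) = -6 + 3*(2*v**2) = -6 + 6*v**2)
I(1368) - n(-803 - 1*(-880), 1921) = (-6 + 6*1368**2) - (-632/11 + 1921/(-803 - 1*(-880))) = (-6 + 6*1871424) - (-632/11 + 1921/(-803 + 880)) = (-6 + 11228544) - (-632/11 + 1921/77) = 11228538 - (-632/11 + 1921*(1/77)) = 11228538 - (-632/11 + 1921/77) = 11228538 - 1*(-2503/77) = 11228538 + 2503/77 = 864599929/77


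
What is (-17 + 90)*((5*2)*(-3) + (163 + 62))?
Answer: 14235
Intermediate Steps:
(-17 + 90)*((5*2)*(-3) + (163 + 62)) = 73*(10*(-3) + 225) = 73*(-30 + 225) = 73*195 = 14235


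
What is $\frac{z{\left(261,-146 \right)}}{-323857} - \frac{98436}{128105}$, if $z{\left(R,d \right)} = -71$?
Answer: $- \frac{31870092197}{41487700985} \approx -0.76818$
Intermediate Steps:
$\frac{z{\left(261,-146 \right)}}{-323857} - \frac{98436}{128105} = - \frac{71}{-323857} - \frac{98436}{128105} = \left(-71\right) \left(- \frac{1}{323857}\right) - \frac{98436}{128105} = \frac{71}{323857} - \frac{98436}{128105} = - \frac{31870092197}{41487700985}$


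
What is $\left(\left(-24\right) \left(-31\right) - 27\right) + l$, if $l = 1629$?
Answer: $2346$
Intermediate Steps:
$\left(\left(-24\right) \left(-31\right) - 27\right) + l = \left(\left(-24\right) \left(-31\right) - 27\right) + 1629 = \left(744 - 27\right) + 1629 = 717 + 1629 = 2346$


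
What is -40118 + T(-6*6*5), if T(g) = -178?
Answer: -40296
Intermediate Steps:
-40118 + T(-6*6*5) = -40118 - 178 = -40296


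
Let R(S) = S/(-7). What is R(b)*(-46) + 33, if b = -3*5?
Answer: -459/7 ≈ -65.571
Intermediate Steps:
b = -15
R(S) = -S/7 (R(S) = S*(-1/7) = -S/7)
R(b)*(-46) + 33 = -1/7*(-15)*(-46) + 33 = (15/7)*(-46) + 33 = -690/7 + 33 = -459/7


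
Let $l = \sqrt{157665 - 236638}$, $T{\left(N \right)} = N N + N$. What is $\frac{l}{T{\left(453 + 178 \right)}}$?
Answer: $\frac{i \sqrt{78973}}{398792} \approx 0.00070468 i$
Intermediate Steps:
$T{\left(N \right)} = N + N^{2}$ ($T{\left(N \right)} = N^{2} + N = N + N^{2}$)
$l = i \sqrt{78973}$ ($l = \sqrt{-78973} = i \sqrt{78973} \approx 281.02 i$)
$\frac{l}{T{\left(453 + 178 \right)}} = \frac{i \sqrt{78973}}{\left(453 + 178\right) \left(1 + \left(453 + 178\right)\right)} = \frac{i \sqrt{78973}}{631 \left(1 + 631\right)} = \frac{i \sqrt{78973}}{631 \cdot 632} = \frac{i \sqrt{78973}}{398792}$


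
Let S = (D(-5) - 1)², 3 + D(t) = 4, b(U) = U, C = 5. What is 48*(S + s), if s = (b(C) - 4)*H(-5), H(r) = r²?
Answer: 1200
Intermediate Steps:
D(t) = 1 (D(t) = -3 + 4 = 1)
s = 25 (s = (5 - 4)*(-5)² = 1*25 = 25)
S = 0 (S = (1 - 1)² = 0² = 0)
48*(S + s) = 48*(0 + 25) = 48*25 = 1200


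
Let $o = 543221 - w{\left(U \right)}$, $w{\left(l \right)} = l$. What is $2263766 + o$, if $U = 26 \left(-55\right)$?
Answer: $2808417$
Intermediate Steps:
$U = -1430$
$o = 544651$ ($o = 543221 - -1430 = 543221 + 1430 = 544651$)
$2263766 + o = 2263766 + 544651 = 2808417$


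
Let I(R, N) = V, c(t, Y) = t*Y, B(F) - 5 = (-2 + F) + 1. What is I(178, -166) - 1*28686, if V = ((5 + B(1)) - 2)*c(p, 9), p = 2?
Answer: -28542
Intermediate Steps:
B(F) = 4 + F (B(F) = 5 + ((-2 + F) + 1) = 5 + (-1 + F) = 4 + F)
c(t, Y) = Y*t
V = 144 (V = ((5 + (4 + 1)) - 2)*(9*2) = ((5 + 5) - 2)*18 = (10 - 2)*18 = 8*18 = 144)
I(R, N) = 144
I(178, -166) - 1*28686 = 144 - 1*28686 = 144 - 28686 = -28542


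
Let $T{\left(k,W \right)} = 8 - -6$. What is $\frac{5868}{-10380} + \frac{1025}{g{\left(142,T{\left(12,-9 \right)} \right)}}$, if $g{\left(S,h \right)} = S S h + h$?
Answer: $- \frac{27432593}{48839630} \approx -0.56169$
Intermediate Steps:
$T{\left(k,W \right)} = 14$ ($T{\left(k,W \right)} = 8 + 6 = 14$)
$g{\left(S,h \right)} = h + h S^{2}$ ($g{\left(S,h \right)} = S^{2} h + h = h S^{2} + h = h + h S^{2}$)
$\frac{5868}{-10380} + \frac{1025}{g{\left(142,T{\left(12,-9 \right)} \right)}} = \frac{5868}{-10380} + \frac{1025}{14 \left(1 + 142^{2}\right)} = 5868 \left(- \frac{1}{10380}\right) + \frac{1025}{14 \left(1 + 20164\right)} = - \frac{489}{865} + \frac{1025}{14 \cdot 20165} = - \frac{489}{865} + \frac{1025}{282310} = - \frac{489}{865} + 1025 \cdot \frac{1}{282310} = - \frac{489}{865} + \frac{205}{56462} = - \frac{27432593}{48839630}$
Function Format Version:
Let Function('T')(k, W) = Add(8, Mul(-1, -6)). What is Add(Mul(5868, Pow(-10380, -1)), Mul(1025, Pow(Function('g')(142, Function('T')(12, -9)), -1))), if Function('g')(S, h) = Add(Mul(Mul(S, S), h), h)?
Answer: Rational(-27432593, 48839630) ≈ -0.56169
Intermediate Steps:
Function('T')(k, W) = 14 (Function('T')(k, W) = Add(8, 6) = 14)
Function('g')(S, h) = Add(h, Mul(h, Pow(S, 2))) (Function('g')(S, h) = Add(Mul(Pow(S, 2), h), h) = Add(Mul(h, Pow(S, 2)), h) = Add(h, Mul(h, Pow(S, 2))))
Add(Mul(5868, Pow(-10380, -1)), Mul(1025, Pow(Function('g')(142, Function('T')(12, -9)), -1))) = Add(Mul(5868, Pow(-10380, -1)), Mul(1025, Pow(Mul(14, Add(1, Pow(142, 2))), -1))) = Add(Mul(5868, Rational(-1, 10380)), Mul(1025, Pow(Mul(14, Add(1, 20164)), -1))) = Add(Rational(-489, 865), Mul(1025, Pow(Mul(14, 20165), -1))) = Add(Rational(-489, 865), Mul(1025, Pow(282310, -1))) = Add(Rational(-489, 865), Mul(1025, Rational(1, 282310))) = Add(Rational(-489, 865), Rational(205, 56462)) = Rational(-27432593, 48839630)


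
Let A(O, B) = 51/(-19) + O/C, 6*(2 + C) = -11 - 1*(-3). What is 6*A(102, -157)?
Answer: -18972/95 ≈ -199.71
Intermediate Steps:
C = -10/3 (C = -2 + (-11 - 1*(-3))/6 = -2 + (-11 + 3)/6 = -2 + (1/6)*(-8) = -2 - 4/3 = -10/3 ≈ -3.3333)
A(O, B) = -51/19 - 3*O/10 (A(O, B) = 51/(-19) + O/(-10/3) = 51*(-1/19) + O*(-3/10) = -51/19 - 3*O/10)
6*A(102, -157) = 6*(-51/19 - 3/10*102) = 6*(-51/19 - 153/5) = 6*(-3162/95) = -18972/95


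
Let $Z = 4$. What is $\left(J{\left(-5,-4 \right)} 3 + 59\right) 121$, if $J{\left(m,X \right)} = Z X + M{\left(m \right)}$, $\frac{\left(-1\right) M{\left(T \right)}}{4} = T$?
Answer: $8591$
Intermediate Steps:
$M{\left(T \right)} = - 4 T$
$J{\left(m,X \right)} = - 4 m + 4 X$ ($J{\left(m,X \right)} = 4 X - 4 m = - 4 m + 4 X$)
$\left(J{\left(-5,-4 \right)} 3 + 59\right) 121 = \left(\left(\left(-4\right) \left(-5\right) + 4 \left(-4\right)\right) 3 + 59\right) 121 = \left(\left(20 - 16\right) 3 + 59\right) 121 = \left(4 \cdot 3 + 59\right) 121 = \left(12 + 59\right) 121 = 71 \cdot 121 = 8591$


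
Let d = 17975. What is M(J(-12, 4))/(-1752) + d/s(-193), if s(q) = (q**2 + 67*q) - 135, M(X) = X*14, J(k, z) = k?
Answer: 1481456/1765359 ≈ 0.83918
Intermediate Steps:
M(X) = 14*X
s(q) = -135 + q**2 + 67*q
M(J(-12, 4))/(-1752) + d/s(-193) = (14*(-12))/(-1752) + 17975/(-135 + (-193)**2 + 67*(-193)) = -168*(-1/1752) + 17975/(-135 + 37249 - 12931) = 7/73 + 17975/24183 = 1481456/1765359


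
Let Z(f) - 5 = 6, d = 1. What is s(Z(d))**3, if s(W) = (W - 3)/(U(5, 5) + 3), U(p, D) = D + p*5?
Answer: 512/35937 ≈ 0.014247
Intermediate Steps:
Z(f) = 11 (Z(f) = 5 + 6 = 11)
U(p, D) = D + 5*p
s(W) = -1/11 + W/33 (s(W) = (W - 3)/((5 + 5*5) + 3) = (-3 + W)/((5 + 25) + 3) = (-3 + W)/(30 + 3) = (-3 + W)/33 = (-3 + W)*(1/33) = -1/11 + W/33)
s(Z(d))**3 = (-1/11 + (1/33)*11)**3 = (-1/11 + 1/3)**3 = (8/33)**3 = 512/35937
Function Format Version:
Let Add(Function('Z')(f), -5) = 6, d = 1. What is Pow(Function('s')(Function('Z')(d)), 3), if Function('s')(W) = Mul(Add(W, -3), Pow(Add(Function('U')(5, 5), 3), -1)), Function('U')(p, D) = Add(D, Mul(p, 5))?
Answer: Rational(512, 35937) ≈ 0.014247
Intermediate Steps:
Function('Z')(f) = 11 (Function('Z')(f) = Add(5, 6) = 11)
Function('U')(p, D) = Add(D, Mul(5, p))
Function('s')(W) = Add(Rational(-1, 11), Mul(Rational(1, 33), W)) (Function('s')(W) = Mul(Add(W, -3), Pow(Add(Add(5, Mul(5, 5)), 3), -1)) = Mul(Add(-3, W), Pow(Add(Add(5, 25), 3), -1)) = Mul(Add(-3, W), Pow(Add(30, 3), -1)) = Mul(Add(-3, W), Pow(33, -1)) = Mul(Add(-3, W), Rational(1, 33)) = Add(Rational(-1, 11), Mul(Rational(1, 33), W)))
Pow(Function('s')(Function('Z')(d)), 3) = Pow(Add(Rational(-1, 11), Mul(Rational(1, 33), 11)), 3) = Pow(Add(Rational(-1, 11), Rational(1, 3)), 3) = Pow(Rational(8, 33), 3) = Rational(512, 35937)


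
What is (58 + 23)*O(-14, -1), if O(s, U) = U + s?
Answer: -1215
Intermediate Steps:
(58 + 23)*O(-14, -1) = (58 + 23)*(-1 - 14) = 81*(-15) = -1215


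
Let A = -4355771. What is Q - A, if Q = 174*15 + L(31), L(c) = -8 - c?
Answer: 4358342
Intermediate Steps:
Q = 2571 (Q = 174*15 + (-8 - 1*31) = 2610 + (-8 - 31) = 2610 - 39 = 2571)
Q - A = 2571 - 1*(-4355771) = 2571 + 4355771 = 4358342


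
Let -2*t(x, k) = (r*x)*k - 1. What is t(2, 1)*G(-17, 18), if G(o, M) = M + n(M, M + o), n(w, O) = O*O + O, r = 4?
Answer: -70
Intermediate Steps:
t(x, k) = ½ - 2*k*x (t(x, k) = -((4*x)*k - 1)/2 = -(4*k*x - 1)/2 = -(-1 + 4*k*x)/2 = ½ - 2*k*x)
n(w, O) = O + O² (n(w, O) = O² + O = O + O²)
G(o, M) = M + (M + o)*(1 + M + o) (G(o, M) = M + (M + o)*(1 + (M + o)) = M + (M + o)*(1 + M + o))
t(2, 1)*G(-17, 18) = (½ - 2*1*2)*(18 + (18 - 17)*(1 + 18 - 17)) = (½ - 4)*(18 + 1*2) = -7*(18 + 2)/2 = -7/2*20 = -70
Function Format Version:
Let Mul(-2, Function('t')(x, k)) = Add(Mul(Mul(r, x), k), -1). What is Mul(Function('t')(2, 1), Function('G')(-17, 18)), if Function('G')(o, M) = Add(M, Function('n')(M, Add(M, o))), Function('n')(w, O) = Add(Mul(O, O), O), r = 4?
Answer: -70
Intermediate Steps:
Function('t')(x, k) = Add(Rational(1, 2), Mul(-2, k, x)) (Function('t')(x, k) = Mul(Rational(-1, 2), Add(Mul(Mul(4, x), k), -1)) = Mul(Rational(-1, 2), Add(Mul(4, k, x), -1)) = Mul(Rational(-1, 2), Add(-1, Mul(4, k, x))) = Add(Rational(1, 2), Mul(-2, k, x)))
Function('n')(w, O) = Add(O, Pow(O, 2)) (Function('n')(w, O) = Add(Pow(O, 2), O) = Add(O, Pow(O, 2)))
Function('G')(o, M) = Add(M, Mul(Add(M, o), Add(1, M, o))) (Function('G')(o, M) = Add(M, Mul(Add(M, o), Add(1, Add(M, o)))) = Add(M, Mul(Add(M, o), Add(1, M, o))))
Mul(Function('t')(2, 1), Function('G')(-17, 18)) = Mul(Add(Rational(1, 2), Mul(-2, 1, 2)), Add(18, Mul(Add(18, -17), Add(1, 18, -17)))) = Mul(Add(Rational(1, 2), -4), Add(18, Mul(1, 2))) = Mul(Rational(-7, 2), Add(18, 2)) = Mul(Rational(-7, 2), 20) = -70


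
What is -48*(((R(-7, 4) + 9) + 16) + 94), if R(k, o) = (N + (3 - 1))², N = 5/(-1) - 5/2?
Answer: -7164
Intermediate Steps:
N = -15/2 (N = 5*(-1) - 5*½ = -5 - 5/2 = -15/2 ≈ -7.5000)
R(k, o) = 121/4 (R(k, o) = (-15/2 + (3 - 1))² = (-15/2 + 2)² = (-11/2)² = 121/4)
-48*(((R(-7, 4) + 9) + 16) + 94) = -48*(((121/4 + 9) + 16) + 94) = -48*((157/4 + 16) + 94) = -48*(221/4 + 94) = -48*597/4 = -7164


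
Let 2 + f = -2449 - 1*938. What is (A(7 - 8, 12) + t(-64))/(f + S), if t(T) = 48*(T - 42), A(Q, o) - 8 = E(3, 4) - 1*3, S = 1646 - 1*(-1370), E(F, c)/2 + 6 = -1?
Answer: 5097/373 ≈ 13.665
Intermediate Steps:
E(F, c) = -14 (E(F, c) = -12 + 2*(-1) = -12 - 2 = -14)
f = -3389 (f = -2 + (-2449 - 1*938) = -2 + (-2449 - 938) = -2 - 3387 = -3389)
S = 3016 (S = 1646 + 1370 = 3016)
A(Q, o) = -9 (A(Q, o) = 8 + (-14 - 1*3) = 8 + (-14 - 3) = 8 - 17 = -9)
t(T) = -2016 + 48*T (t(T) = 48*(-42 + T) = -2016 + 48*T)
(A(7 - 8, 12) + t(-64))/(f + S) = (-9 + (-2016 + 48*(-64)))/(-3389 + 3016) = (-9 + (-2016 - 3072))/(-373) = (-9 - 5088)*(-1/373) = -5097*(-1/373) = 5097/373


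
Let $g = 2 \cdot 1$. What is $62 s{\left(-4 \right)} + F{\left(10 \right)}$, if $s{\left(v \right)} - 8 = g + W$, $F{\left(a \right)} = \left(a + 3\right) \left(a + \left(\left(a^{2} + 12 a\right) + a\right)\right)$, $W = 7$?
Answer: $4174$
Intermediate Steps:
$g = 2$
$F{\left(a \right)} = \left(3 + a\right) \left(a^{2} + 14 a\right)$ ($F{\left(a \right)} = \left(3 + a\right) \left(a + \left(a^{2} + 13 a\right)\right) = \left(3 + a\right) \left(a^{2} + 14 a\right)$)
$s{\left(v \right)} = 17$ ($s{\left(v \right)} = 8 + \left(2 + 7\right) = 8 + 9 = 17$)
$62 s{\left(-4 \right)} + F{\left(10 \right)} = 62 \cdot 17 + 10 \left(42 + 10^{2} + 17 \cdot 10\right) = 1054 + 10 \left(42 + 100 + 170\right) = 1054 + 10 \cdot 312 = 1054 + 3120 = 4174$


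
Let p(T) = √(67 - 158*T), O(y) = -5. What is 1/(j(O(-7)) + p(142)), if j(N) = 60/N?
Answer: -12/22513 - I*√22369/22513 ≈ -0.00053303 - 0.0066434*I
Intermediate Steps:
1/(j(O(-7)) + p(142)) = 1/(60/(-5) + √(67 - 158*142)) = 1/(60*(-⅕) + √(67 - 22436)) = 1/(-12 + √(-22369)) = 1/(-12 + I*√22369)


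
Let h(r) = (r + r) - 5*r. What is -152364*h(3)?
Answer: 1371276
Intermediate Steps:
h(r) = -3*r (h(r) = 2*r - 5*r = -3*r)
-152364*h(3) = -(-457092)*3 = -152364*(-9) = 1371276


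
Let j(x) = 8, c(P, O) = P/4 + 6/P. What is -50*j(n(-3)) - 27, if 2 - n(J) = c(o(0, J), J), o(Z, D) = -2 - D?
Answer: -427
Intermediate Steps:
c(P, O) = 6/P + P/4 (c(P, O) = P*(¼) + 6/P = P/4 + 6/P = 6/P + P/4)
n(J) = 5/2 - 6/(-2 - J) + J/4 (n(J) = 2 - (6/(-2 - J) + (-2 - J)/4) = 2 - (6/(-2 - J) + (-½ - J/4)) = 2 - (-½ + 6/(-2 - J) - J/4) = 2 + (½ - 6/(-2 - J) + J/4) = 5/2 - 6/(-2 - J) + J/4)
-50*j(n(-3)) - 27 = -50*8 - 27 = -400 - 27 = -427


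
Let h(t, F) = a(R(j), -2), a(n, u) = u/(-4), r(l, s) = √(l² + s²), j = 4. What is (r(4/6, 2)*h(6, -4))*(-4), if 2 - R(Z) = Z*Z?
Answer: -4*√10/3 ≈ -4.2164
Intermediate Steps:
R(Z) = 2 - Z² (R(Z) = 2 - Z*Z = 2 - Z²)
a(n, u) = -u/4 (a(n, u) = u*(-¼) = -u/4)
h(t, F) = ½ (h(t, F) = -¼*(-2) = ½)
(r(4/6, 2)*h(6, -4))*(-4) = (√((4/6)² + 2²)*(½))*(-4) = (√((4*(⅙))² + 4)*(½))*(-4) = (√((⅔)² + 4)*(½))*(-4) = (√(4/9 + 4)*(½))*(-4) = (√(40/9)*(½))*(-4) = ((2*√10/3)*(½))*(-4) = (√10/3)*(-4) = -4*√10/3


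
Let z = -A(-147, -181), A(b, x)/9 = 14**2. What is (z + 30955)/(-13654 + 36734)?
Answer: 29191/23080 ≈ 1.2648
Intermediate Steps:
A(b, x) = 1764 (A(b, x) = 9*14**2 = 9*196 = 1764)
z = -1764 (z = -1*1764 = -1764)
(z + 30955)/(-13654 + 36734) = (-1764 + 30955)/(-13654 + 36734) = 29191/23080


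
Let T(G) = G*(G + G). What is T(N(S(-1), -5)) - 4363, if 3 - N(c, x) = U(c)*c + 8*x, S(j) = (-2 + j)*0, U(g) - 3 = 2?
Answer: -665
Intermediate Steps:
U(g) = 5 (U(g) = 3 + 2 = 5)
S(j) = 0
N(c, x) = 3 - 8*x - 5*c (N(c, x) = 3 - (5*c + 8*x) = 3 + (-8*x - 5*c) = 3 - 8*x - 5*c)
T(G) = 2*G² (T(G) = G*(2*G) = 2*G²)
T(N(S(-1), -5)) - 4363 = 2*(3 - 8*(-5) - 5*0)² - 4363 = 2*(3 + 40 + 0)² - 4363 = 2*43² - 4363 = 2*1849 - 4363 = 3698 - 4363 = -665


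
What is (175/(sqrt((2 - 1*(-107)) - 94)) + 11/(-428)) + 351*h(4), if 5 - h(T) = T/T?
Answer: 600901/428 + 35*sqrt(15)/3 ≈ 1449.2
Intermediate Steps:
h(T) = 4 (h(T) = 5 - T/T = 5 - 1*1 = 5 - 1 = 4)
(175/(sqrt((2 - 1*(-107)) - 94)) + 11/(-428)) + 351*h(4) = (175/(sqrt((2 - 1*(-107)) - 94)) + 11/(-428)) + 351*4 = (175/(sqrt((2 + 107) - 94)) + 11*(-1/428)) + 1404 = (175/(sqrt(109 - 94)) - 11/428) + 1404 = (175/(sqrt(15)) - 11/428) + 1404 = (175*(sqrt(15)/15) - 11/428) + 1404 = (35*sqrt(15)/3 - 11/428) + 1404 = (-11/428 + 35*sqrt(15)/3) + 1404 = 600901/428 + 35*sqrt(15)/3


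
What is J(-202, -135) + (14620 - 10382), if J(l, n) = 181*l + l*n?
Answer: -5054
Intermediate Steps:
J(-202, -135) + (14620 - 10382) = -202*(181 - 135) + (14620 - 10382) = -202*46 + 4238 = -9292 + 4238 = -5054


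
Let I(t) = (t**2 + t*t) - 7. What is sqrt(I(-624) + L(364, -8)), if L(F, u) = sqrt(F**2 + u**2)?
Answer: sqrt(778745 + 4*sqrt(8285)) ≈ 882.67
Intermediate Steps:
I(t) = -7 + 2*t**2 (I(t) = (t**2 + t**2) - 7 = 2*t**2 - 7 = -7 + 2*t**2)
sqrt(I(-624) + L(364, -8)) = sqrt((-7 + 2*(-624)**2) + sqrt(364**2 + (-8)**2)) = sqrt((-7 + 2*389376) + sqrt(132496 + 64)) = sqrt((-7 + 778752) + sqrt(132560)) = sqrt(778745 + 4*sqrt(8285))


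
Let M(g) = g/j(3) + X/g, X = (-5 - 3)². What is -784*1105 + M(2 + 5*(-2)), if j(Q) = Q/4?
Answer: -2599016/3 ≈ -8.6634e+5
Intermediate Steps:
j(Q) = Q/4 (j(Q) = Q*(¼) = Q/4)
X = 64 (X = (-8)² = 64)
M(g) = 64/g + 4*g/3 (M(g) = g/(((¼)*3)) + 64/g = g/(¾) + 64/g = g*(4/3) + 64/g = 4*g/3 + 64/g = 64/g + 4*g/3)
-784*1105 + M(2 + 5*(-2)) = -784*1105 + (64/(2 + 5*(-2)) + 4*(2 + 5*(-2))/3) = -866320 + (64/(2 - 10) + 4*(2 - 10)/3) = -866320 + (64/(-8) + (4/3)*(-8)) = -866320 + (64*(-⅛) - 32/3) = -866320 + (-8 - 32/3) = -866320 - 56/3 = -2599016/3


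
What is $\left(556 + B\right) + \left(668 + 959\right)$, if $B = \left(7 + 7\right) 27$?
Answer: $2561$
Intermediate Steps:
$B = 378$ ($B = 14 \cdot 27 = 378$)
$\left(556 + B\right) + \left(668 + 959\right) = \left(556 + 378\right) + \left(668 + 959\right) = 934 + 1627 = 2561$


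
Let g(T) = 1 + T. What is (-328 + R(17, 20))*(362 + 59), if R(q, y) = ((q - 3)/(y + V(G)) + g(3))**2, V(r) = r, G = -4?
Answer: -8197291/64 ≈ -1.2808e+5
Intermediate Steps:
R(q, y) = (4 + (-3 + q)/(-4 + y))**2 (R(q, y) = ((q - 3)/(y - 4) + (1 + 3))**2 = ((-3 + q)/(-4 + y) + 4)**2 = (4 + (-3 + q)/(-4 + y))**2)
(-328 + R(17, 20))*(362 + 59) = (-328 + (-19 + 17 + 4*20)**2/(-4 + 20)**2)*(362 + 59) = (-328 + (-19 + 17 + 80)**2/16**2)*421 = (-328 + (1/256)*78**2)*421 = (-328 + (1/256)*6084)*421 = (-328 + 1521/64)*421 = -19471/64*421 = -8197291/64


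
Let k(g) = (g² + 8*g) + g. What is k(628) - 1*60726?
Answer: 339310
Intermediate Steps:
k(g) = g² + 9*g
k(628) - 1*60726 = 628*(9 + 628) - 1*60726 = 628*637 - 60726 = 400036 - 60726 = 339310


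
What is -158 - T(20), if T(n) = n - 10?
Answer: -168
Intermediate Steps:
T(n) = -10 + n
-158 - T(20) = -158 - (-10 + 20) = -158 - 1*10 = -158 - 10 = -168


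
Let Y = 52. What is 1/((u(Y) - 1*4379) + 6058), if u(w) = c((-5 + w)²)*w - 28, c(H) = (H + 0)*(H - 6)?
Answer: 1/253055855 ≈ 3.9517e-9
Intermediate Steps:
c(H) = H*(-6 + H)
u(w) = -28 + w*(-5 + w)²*(-6 + (-5 + w)²) (u(w) = ((-5 + w)²*(-6 + (-5 + w)²))*w - 28 = w*(-5 + w)²*(-6 + (-5 + w)²) - 28 = -28 + w*(-5 + w)²*(-6 + (-5 + w)²))
1/((u(Y) - 1*4379) + 6058) = 1/(((-28 + 52*(-5 + 52)²*(-6 + (-5 + 52)²)) - 1*4379) + 6058) = 1/(((-28 + 52*47²*(-6 + 47²)) - 4379) + 6058) = 1/(((-28 + 52*2209*(-6 + 2209)) - 4379) + 6058) = 1/(((-28 + 52*2209*2203) - 4379) + 6058) = 1/(((-28 + 253054204) - 4379) + 6058) = 1/((253054176 - 4379) + 6058) = 1/(253049797 + 6058) = 1/253055855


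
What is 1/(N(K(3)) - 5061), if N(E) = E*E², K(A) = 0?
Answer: -1/5061 ≈ -0.00019759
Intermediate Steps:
N(E) = E³
1/(N(K(3)) - 5061) = 1/(0³ - 5061) = 1/(0 - 5061) = 1/(-5061) = -1/5061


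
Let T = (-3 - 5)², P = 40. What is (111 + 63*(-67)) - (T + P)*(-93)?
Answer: 5562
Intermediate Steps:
T = 64 (T = (-8)² = 64)
(111 + 63*(-67)) - (T + P)*(-93) = (111 + 63*(-67)) - (64 + 40)*(-93) = (111 - 4221) - 104*(-93) = -4110 - 1*(-9672) = -4110 + 9672 = 5562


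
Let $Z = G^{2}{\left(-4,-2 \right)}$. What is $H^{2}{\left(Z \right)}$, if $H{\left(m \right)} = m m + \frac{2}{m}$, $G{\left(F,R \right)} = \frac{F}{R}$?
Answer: $\frac{1089}{4} \approx 272.25$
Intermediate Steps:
$Z = 4$ ($Z = \left(- \frac{4}{-2}\right)^{2} = \left(\left(-4\right) \left(- \frac{1}{2}\right)\right)^{2} = 2^{2} = 4$)
$H{\left(m \right)} = m^{2} + \frac{2}{m}$
$H^{2}{\left(Z \right)} = \left(\frac{2 + 4^{3}}{4}\right)^{2} = \left(\frac{2 + 64}{4}\right)^{2} = \left(\frac{1}{4} \cdot 66\right)^{2} = \left(\frac{33}{2}\right)^{2} = \frac{1089}{4}$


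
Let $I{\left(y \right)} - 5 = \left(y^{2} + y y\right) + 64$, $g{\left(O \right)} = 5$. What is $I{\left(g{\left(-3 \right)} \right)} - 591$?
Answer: $-472$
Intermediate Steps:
$I{\left(y \right)} = 69 + 2 y^{2}$ ($I{\left(y \right)} = 5 + \left(\left(y^{2} + y y\right) + 64\right) = 5 + \left(\left(y^{2} + y^{2}\right) + 64\right) = 5 + \left(2 y^{2} + 64\right) = 5 + \left(64 + 2 y^{2}\right) = 69 + 2 y^{2}$)
$I{\left(g{\left(-3 \right)} \right)} - 591 = \left(69 + 2 \cdot 5^{2}\right) - 591 = \left(69 + 2 \cdot 25\right) - 591 = \left(69 + 50\right) - 591 = 119 - 591 = -472$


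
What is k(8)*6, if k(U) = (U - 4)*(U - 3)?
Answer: 120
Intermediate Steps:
k(U) = (-4 + U)*(-3 + U)
k(8)*6 = (12 + 8**2 - 7*8)*6 = (12 + 64 - 56)*6 = 20*6 = 120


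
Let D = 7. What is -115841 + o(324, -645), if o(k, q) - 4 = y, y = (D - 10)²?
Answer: -115828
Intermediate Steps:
y = 9 (y = (7 - 10)² = (-3)² = 9)
o(k, q) = 13 (o(k, q) = 4 + 9 = 13)
-115841 + o(324, -645) = -115841 + 13 = -115828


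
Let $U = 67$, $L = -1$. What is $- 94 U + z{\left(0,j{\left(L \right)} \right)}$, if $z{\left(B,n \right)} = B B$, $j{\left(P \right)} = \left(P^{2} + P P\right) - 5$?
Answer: $-6298$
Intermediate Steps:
$j{\left(P \right)} = -5 + 2 P^{2}$ ($j{\left(P \right)} = \left(P^{2} + P^{2}\right) - 5 = 2 P^{2} - 5 = -5 + 2 P^{2}$)
$z{\left(B,n \right)} = B^{2}$
$- 94 U + z{\left(0,j{\left(L \right)} \right)} = \left(-94\right) 67 + 0^{2} = -6298 + 0 = -6298$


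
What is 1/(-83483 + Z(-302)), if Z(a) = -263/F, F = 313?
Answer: -313/26130442 ≈ -1.1978e-5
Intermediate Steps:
Z(a) = -263/313
1/(-83483 + Z(-302)) = 1/(-83483 - 263/313) = 1/(-26130442/313) = -313/26130442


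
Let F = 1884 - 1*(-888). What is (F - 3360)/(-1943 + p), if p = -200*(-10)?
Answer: -196/19 ≈ -10.316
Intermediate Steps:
p = 2000
F = 2772 (F = 1884 + 888 = 2772)
(F - 3360)/(-1943 + p) = (2772 - 3360)/(-1943 + 2000) = -588/57 = -588*1/57 = -196/19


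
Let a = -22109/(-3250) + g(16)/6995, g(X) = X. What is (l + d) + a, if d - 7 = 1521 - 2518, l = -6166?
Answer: -32505602109/4546750 ≈ -7149.2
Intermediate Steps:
d = -990 (d = 7 + (1521 - 2518) = 7 - 997 = -990)
a = 30940891/4546750 (a = -22109/(-3250) + 16/6995 = -22109*(-1/3250) + 16*(1/6995) = 22109/3250 + 16/6995 = 30940891/4546750 ≈ 6.8051)
(l + d) + a = (-6166 - 990) + 30940891/4546750 = -7156 + 30940891/4546750 = -32505602109/4546750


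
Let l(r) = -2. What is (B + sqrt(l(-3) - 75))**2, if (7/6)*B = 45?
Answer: 69127/49 + 540*I*sqrt(77)/7 ≈ 1410.8 + 676.93*I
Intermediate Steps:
B = 270/7 (B = (6/7)*45 = 270/7 ≈ 38.571)
(B + sqrt(l(-3) - 75))**2 = (270/7 + sqrt(-2 - 75))**2 = (270/7 + sqrt(-77))**2 = (270/7 + I*sqrt(77))**2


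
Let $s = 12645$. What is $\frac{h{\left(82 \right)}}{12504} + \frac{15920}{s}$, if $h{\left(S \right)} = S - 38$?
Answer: $\frac{3327001}{2635218} \approx 1.2625$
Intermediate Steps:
$h{\left(S \right)} = -38 + S$ ($h{\left(S \right)} = S - 38 = -38 + S$)
$\frac{h{\left(82 \right)}}{12504} + \frac{15920}{s} = \frac{-38 + 82}{12504} + \frac{15920}{12645} = 44 \cdot \frac{1}{12504} + 15920 \cdot \frac{1}{12645} = \frac{11}{3126} + \frac{3184}{2529} = \frac{3327001}{2635218}$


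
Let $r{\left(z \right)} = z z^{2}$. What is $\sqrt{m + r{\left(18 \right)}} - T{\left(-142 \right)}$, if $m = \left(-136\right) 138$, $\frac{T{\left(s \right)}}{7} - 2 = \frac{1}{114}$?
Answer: $- \frac{1603}{114} + 14 i \sqrt{66} \approx -14.061 + 113.74 i$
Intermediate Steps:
$T{\left(s \right)} = \frac{1603}{114}$ ($T{\left(s \right)} = 14 + \frac{7}{114} = \frac{1603}{114}$)
$r{\left(z \right)} = z^{3}$
$m = -18768$
$\sqrt{m + r{\left(18 \right)}} - T{\left(-142 \right)} = \sqrt{-18768 + 18^{3}} - \frac{1603}{114} = \sqrt{-18768 + 5832} - \frac{1603}{114} = \sqrt{-12936} - \frac{1603}{114} = 14 i \sqrt{66} - \frac{1603}{114} = - \frac{1603}{114} + 14 i \sqrt{66}$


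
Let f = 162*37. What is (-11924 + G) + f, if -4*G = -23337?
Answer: -383/4 ≈ -95.750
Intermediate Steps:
G = 23337/4 (G = -¼*(-23337) = 23337/4 ≈ 5834.3)
f = 5994
(-11924 + G) + f = (-11924 + 23337/4) + 5994 = -24359/4 + 5994 = -383/4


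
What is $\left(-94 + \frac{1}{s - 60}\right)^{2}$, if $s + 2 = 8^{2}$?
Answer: $\frac{34969}{4} \approx 8742.3$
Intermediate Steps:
$s = 62$ ($s = -2 + 8^{2} = -2 + 64 = 62$)
$\left(-94 + \frac{1}{s - 60}\right)^{2} = \left(-94 + \frac{1}{62 - 60}\right)^{2} = \left(-94 + \frac{1}{2}\right)^{2} = \left(- \frac{187}{2}\right)^{2} = \frac{34969}{4}$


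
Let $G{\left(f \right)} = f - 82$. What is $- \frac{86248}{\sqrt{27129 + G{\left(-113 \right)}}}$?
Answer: $- \frac{43124 \sqrt{6}}{201} \approx -525.53$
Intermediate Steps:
$G{\left(f \right)} = -82 + f$ ($G{\left(f \right)} = f - 82 = -82 + f$)
$- \frac{86248}{\sqrt{27129 + G{\left(-113 \right)}}} = - \frac{86248}{\sqrt{27129 - 195}} = - \frac{86248}{\sqrt{26934}} = - \frac{86248}{67 \sqrt{6}} = - 86248 \frac{\sqrt{6}}{402} = - \frac{43124 \sqrt{6}}{201}$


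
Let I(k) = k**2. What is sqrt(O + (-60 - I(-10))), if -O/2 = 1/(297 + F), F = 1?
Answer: 3*I*sqrt(394701)/149 ≈ 12.649*I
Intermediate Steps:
O = -1/149 (O = -2/(297 + 1) = -2/298 = -2*1/298 = -1/149 ≈ -0.0067114)
sqrt(O + (-60 - I(-10))) = sqrt(-1/149 + (-60 - 1*(-10)**2)) = sqrt(-1/149 + (-60 - 1*100)) = sqrt(-1/149 + (-60 - 100)) = sqrt(-1/149 - 160) = sqrt(-23841/149) = 3*I*sqrt(394701)/149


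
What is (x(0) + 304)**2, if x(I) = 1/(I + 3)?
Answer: 833569/9 ≈ 92619.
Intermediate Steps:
x(I) = 1/(3 + I)
(x(0) + 304)**2 = (1/(3 + 0) + 304)**2 = (1/3 + 304)**2 = (913/3)**2 = 833569/9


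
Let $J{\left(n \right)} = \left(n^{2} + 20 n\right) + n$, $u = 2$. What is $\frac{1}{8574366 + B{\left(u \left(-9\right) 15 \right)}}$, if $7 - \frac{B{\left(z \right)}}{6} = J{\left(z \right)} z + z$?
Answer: $\frac{1}{117488628} \approx 8.5115 \cdot 10^{-9}$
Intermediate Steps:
$J{\left(n \right)} = n^{2} + 21 n$
$B{\left(z \right)} = 42 - 6 z - 6 z^{2} \left(21 + z\right)$ ($B{\left(z \right)} = 42 - 6 \left(z \left(21 + z\right) z + z\right) = 42 - 6 \left(z^{2} \left(21 + z\right) + z\right) = 42 - 6 \left(z + z^{2} \left(21 + z\right)\right) = 42 - \left(6 z + 6 z^{2} \left(21 + z\right)\right) = 42 - 6 z - 6 z^{2} \left(21 + z\right)$)
$\frac{1}{8574366 + B{\left(u \left(-9\right) 15 \right)}} = \frac{1}{8574366 - \left(-42 + 6 \left(2 \left(-9\right) 15\right)^{2} \left(21 + 2 \left(-9\right) 15\right) + 6 \cdot 2 \left(-9\right) 15\right)} = \frac{1}{8574366 - \left(-42 + 6 \left(-18\right) 15 + 6 \left(\left(-18\right) 15\right)^{2} \left(21 - 270\right)\right)} = \frac{1}{8574366 - \left(-1662 + 6 \left(-270\right)^{2} \left(21 - 270\right)\right)} = \frac{1}{8574366 + \left(42 + 1620 - 437400 \left(-249\right)\right)} = \frac{1}{8574366 + \left(42 + 1620 + 108912600\right)} = \frac{1}{8574366 + 108914262} = \frac{1}{117488628}$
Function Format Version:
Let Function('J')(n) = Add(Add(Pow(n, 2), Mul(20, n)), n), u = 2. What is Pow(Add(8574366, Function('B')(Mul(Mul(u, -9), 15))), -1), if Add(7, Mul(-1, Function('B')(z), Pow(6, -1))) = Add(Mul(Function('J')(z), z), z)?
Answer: Rational(1, 117488628) ≈ 8.5115e-9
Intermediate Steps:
Function('J')(n) = Add(Pow(n, 2), Mul(21, n))
Function('B')(z) = Add(42, Mul(-6, z), Mul(-6, Pow(z, 2), Add(21, z))) (Function('B')(z) = Add(42, Mul(-6, Add(Mul(Mul(z, Add(21, z)), z), z))) = Add(42, Mul(-6, Add(Mul(Pow(z, 2), Add(21, z)), z))) = Add(42, Mul(-6, Add(z, Mul(Pow(z, 2), Add(21, z))))) = Add(42, Add(Mul(-6, z), Mul(-6, Pow(z, 2), Add(21, z)))) = Add(42, Mul(-6, z), Mul(-6, Pow(z, 2), Add(21, z))))
Pow(Add(8574366, Function('B')(Mul(Mul(u, -9), 15))), -1) = Pow(Add(8574366, Add(42, Mul(-6, Mul(Mul(2, -9), 15)), Mul(-6, Pow(Mul(Mul(2, -9), 15), 2), Add(21, Mul(Mul(2, -9), 15))))), -1) = Pow(Add(8574366, Add(42, Mul(-6, Mul(-18, 15)), Mul(-6, Pow(Mul(-18, 15), 2), Add(21, Mul(-18, 15))))), -1) = Pow(Add(8574366, Add(42, Mul(-6, -270), Mul(-6, Pow(-270, 2), Add(21, -270)))), -1) = Pow(Add(8574366, Add(42, 1620, Mul(-6, 72900, -249))), -1) = Pow(Add(8574366, Add(42, 1620, 108912600)), -1) = Pow(Add(8574366, 108914262), -1) = Pow(117488628, -1) = Rational(1, 117488628)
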